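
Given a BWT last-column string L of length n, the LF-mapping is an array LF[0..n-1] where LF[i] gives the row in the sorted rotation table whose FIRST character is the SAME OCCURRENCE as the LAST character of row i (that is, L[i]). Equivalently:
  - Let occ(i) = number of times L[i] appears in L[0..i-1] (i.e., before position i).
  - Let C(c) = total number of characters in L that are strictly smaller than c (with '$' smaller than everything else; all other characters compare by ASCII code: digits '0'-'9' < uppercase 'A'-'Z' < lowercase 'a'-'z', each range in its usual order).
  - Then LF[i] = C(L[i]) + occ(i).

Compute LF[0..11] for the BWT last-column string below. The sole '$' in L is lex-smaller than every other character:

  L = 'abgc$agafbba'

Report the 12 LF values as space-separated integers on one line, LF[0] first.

Answer: 1 5 10 8 0 2 11 3 9 6 7 4

Derivation:
Char counts: '$':1, 'a':4, 'b':3, 'c':1, 'f':1, 'g':2
C (first-col start): C('$')=0, C('a')=1, C('b')=5, C('c')=8, C('f')=9, C('g')=10
L[0]='a': occ=0, LF[0]=C('a')+0=1+0=1
L[1]='b': occ=0, LF[1]=C('b')+0=5+0=5
L[2]='g': occ=0, LF[2]=C('g')+0=10+0=10
L[3]='c': occ=0, LF[3]=C('c')+0=8+0=8
L[4]='$': occ=0, LF[4]=C('$')+0=0+0=0
L[5]='a': occ=1, LF[5]=C('a')+1=1+1=2
L[6]='g': occ=1, LF[6]=C('g')+1=10+1=11
L[7]='a': occ=2, LF[7]=C('a')+2=1+2=3
L[8]='f': occ=0, LF[8]=C('f')+0=9+0=9
L[9]='b': occ=1, LF[9]=C('b')+1=5+1=6
L[10]='b': occ=2, LF[10]=C('b')+2=5+2=7
L[11]='a': occ=3, LF[11]=C('a')+3=1+3=4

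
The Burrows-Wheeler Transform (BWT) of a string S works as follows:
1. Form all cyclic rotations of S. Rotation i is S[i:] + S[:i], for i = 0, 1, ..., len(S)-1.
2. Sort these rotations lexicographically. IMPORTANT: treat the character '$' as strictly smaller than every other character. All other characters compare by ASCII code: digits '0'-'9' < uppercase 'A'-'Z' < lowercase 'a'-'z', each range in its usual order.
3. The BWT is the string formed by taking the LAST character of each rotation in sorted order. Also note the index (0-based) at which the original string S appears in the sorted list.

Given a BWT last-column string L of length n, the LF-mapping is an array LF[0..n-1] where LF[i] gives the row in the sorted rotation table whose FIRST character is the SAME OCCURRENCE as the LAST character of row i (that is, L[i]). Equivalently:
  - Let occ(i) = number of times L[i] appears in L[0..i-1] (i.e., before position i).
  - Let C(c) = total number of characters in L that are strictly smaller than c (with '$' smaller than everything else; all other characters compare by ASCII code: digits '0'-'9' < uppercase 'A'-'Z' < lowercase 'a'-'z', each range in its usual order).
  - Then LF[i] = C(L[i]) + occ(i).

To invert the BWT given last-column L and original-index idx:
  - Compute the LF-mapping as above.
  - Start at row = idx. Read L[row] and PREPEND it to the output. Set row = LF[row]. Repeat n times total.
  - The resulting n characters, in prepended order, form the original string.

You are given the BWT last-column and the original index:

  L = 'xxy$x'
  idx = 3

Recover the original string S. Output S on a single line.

LF mapping: 1 2 4 0 3
Walk LF starting at row 3, prepending L[row]:
  step 1: row=3, L[3]='$', prepend. Next row=LF[3]=0
  step 2: row=0, L[0]='x', prepend. Next row=LF[0]=1
  step 3: row=1, L[1]='x', prepend. Next row=LF[1]=2
  step 4: row=2, L[2]='y', prepend. Next row=LF[2]=4
  step 5: row=4, L[4]='x', prepend. Next row=LF[4]=3
Reversed output: xyxx$

Answer: xyxx$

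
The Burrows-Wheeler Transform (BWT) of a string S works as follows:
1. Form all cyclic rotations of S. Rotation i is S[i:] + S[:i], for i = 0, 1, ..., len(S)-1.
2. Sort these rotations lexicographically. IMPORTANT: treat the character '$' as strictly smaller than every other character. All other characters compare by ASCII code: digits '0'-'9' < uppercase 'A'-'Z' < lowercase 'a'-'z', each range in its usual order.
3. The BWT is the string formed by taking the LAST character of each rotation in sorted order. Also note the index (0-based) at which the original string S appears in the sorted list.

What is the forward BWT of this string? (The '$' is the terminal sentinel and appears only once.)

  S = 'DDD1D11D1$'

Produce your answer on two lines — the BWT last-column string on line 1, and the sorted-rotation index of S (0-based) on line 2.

Answer: 1DD1D11DD$
9

Derivation:
All 10 rotations (rotation i = S[i:]+S[:i]):
  rot[0] = DDD1D11D1$
  rot[1] = DD1D11D1$D
  rot[2] = D1D11D1$DD
  rot[3] = 1D11D1$DDD
  rot[4] = D11D1$DDD1
  rot[5] = 11D1$DDD1D
  rot[6] = 1D1$DDD1D1
  rot[7] = D1$DDD1D11
  rot[8] = 1$DDD1D11D
  rot[9] = $DDD1D11D1
Sorted (with $ < everything):
  sorted[0] = $DDD1D11D1  (last char: '1')
  sorted[1] = 1$DDD1D11D  (last char: 'D')
  sorted[2] = 11D1$DDD1D  (last char: 'D')
  sorted[3] = 1D1$DDD1D1  (last char: '1')
  sorted[4] = 1D11D1$DDD  (last char: 'D')
  sorted[5] = D1$DDD1D11  (last char: '1')
  sorted[6] = D11D1$DDD1  (last char: '1')
  sorted[7] = D1D11D1$DD  (last char: 'D')
  sorted[8] = DD1D11D1$D  (last char: 'D')
  sorted[9] = DDD1D11D1$  (last char: '$')
Last column: 1DD1D11DD$
Original string S is at sorted index 9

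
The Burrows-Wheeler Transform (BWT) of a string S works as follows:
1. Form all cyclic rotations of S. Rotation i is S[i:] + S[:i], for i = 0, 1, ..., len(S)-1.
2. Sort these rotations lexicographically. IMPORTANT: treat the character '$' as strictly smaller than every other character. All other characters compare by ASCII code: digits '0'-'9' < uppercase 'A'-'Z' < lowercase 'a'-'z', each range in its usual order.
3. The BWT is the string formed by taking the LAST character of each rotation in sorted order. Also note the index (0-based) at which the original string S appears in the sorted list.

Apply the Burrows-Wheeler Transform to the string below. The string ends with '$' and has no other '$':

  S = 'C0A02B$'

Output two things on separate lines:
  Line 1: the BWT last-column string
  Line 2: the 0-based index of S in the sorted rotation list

Answer: BAC002$
6

Derivation:
All 7 rotations (rotation i = S[i:]+S[:i]):
  rot[0] = C0A02B$
  rot[1] = 0A02B$C
  rot[2] = A02B$C0
  rot[3] = 02B$C0A
  rot[4] = 2B$C0A0
  rot[5] = B$C0A02
  rot[6] = $C0A02B
Sorted (with $ < everything):
  sorted[0] = $C0A02B  (last char: 'B')
  sorted[1] = 02B$C0A  (last char: 'A')
  sorted[2] = 0A02B$C  (last char: 'C')
  sorted[3] = 2B$C0A0  (last char: '0')
  sorted[4] = A02B$C0  (last char: '0')
  sorted[5] = B$C0A02  (last char: '2')
  sorted[6] = C0A02B$  (last char: '$')
Last column: BAC002$
Original string S is at sorted index 6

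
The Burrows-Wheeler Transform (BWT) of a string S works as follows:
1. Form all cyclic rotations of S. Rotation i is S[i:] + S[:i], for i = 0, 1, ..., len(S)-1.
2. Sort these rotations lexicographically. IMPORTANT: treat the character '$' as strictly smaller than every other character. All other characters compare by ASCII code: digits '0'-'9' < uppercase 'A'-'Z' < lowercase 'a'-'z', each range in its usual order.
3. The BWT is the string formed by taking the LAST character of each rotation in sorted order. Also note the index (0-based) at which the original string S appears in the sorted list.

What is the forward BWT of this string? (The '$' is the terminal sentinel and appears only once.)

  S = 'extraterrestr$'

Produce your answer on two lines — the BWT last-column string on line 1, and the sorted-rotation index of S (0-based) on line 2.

All 14 rotations (rotation i = S[i:]+S[:i]):
  rot[0] = extraterrestr$
  rot[1] = xtraterrestr$e
  rot[2] = traterrestr$ex
  rot[3] = raterrestr$ext
  rot[4] = aterrestr$extr
  rot[5] = terrestr$extra
  rot[6] = errestr$extrat
  rot[7] = rrestr$extrate
  rot[8] = restr$extrater
  rot[9] = estr$extraterr
  rot[10] = str$extraterre
  rot[11] = tr$extraterres
  rot[12] = r$extraterrest
  rot[13] = $extraterrestr
Sorted (with $ < everything):
  sorted[0] = $extraterrestr  (last char: 'r')
  sorted[1] = aterrestr$extr  (last char: 'r')
  sorted[2] = errestr$extrat  (last char: 't')
  sorted[3] = estr$extraterr  (last char: 'r')
  sorted[4] = extraterrestr$  (last char: '$')
  sorted[5] = r$extraterrest  (last char: 't')
  sorted[6] = raterrestr$ext  (last char: 't')
  sorted[7] = restr$extrater  (last char: 'r')
  sorted[8] = rrestr$extrate  (last char: 'e')
  sorted[9] = str$extraterre  (last char: 'e')
  sorted[10] = terrestr$extra  (last char: 'a')
  sorted[11] = tr$extraterres  (last char: 's')
  sorted[12] = traterrestr$ex  (last char: 'x')
  sorted[13] = xtraterrestr$e  (last char: 'e')
Last column: rrtr$ttreeasxe
Original string S is at sorted index 4

Answer: rrtr$ttreeasxe
4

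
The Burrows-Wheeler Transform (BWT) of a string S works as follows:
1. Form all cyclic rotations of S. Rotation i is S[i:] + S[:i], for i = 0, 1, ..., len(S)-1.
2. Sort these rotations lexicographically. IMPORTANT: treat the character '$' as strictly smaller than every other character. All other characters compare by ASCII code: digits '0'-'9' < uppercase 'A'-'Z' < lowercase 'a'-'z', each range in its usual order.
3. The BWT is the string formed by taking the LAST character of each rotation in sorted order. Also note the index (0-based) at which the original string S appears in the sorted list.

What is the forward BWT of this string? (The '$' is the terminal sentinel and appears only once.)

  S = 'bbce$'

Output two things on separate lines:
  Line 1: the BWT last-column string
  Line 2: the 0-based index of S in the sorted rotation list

All 5 rotations (rotation i = S[i:]+S[:i]):
  rot[0] = bbce$
  rot[1] = bce$b
  rot[2] = ce$bb
  rot[3] = e$bbc
  rot[4] = $bbce
Sorted (with $ < everything):
  sorted[0] = $bbce  (last char: 'e')
  sorted[1] = bbce$  (last char: '$')
  sorted[2] = bce$b  (last char: 'b')
  sorted[3] = ce$bb  (last char: 'b')
  sorted[4] = e$bbc  (last char: 'c')
Last column: e$bbc
Original string S is at sorted index 1

Answer: e$bbc
1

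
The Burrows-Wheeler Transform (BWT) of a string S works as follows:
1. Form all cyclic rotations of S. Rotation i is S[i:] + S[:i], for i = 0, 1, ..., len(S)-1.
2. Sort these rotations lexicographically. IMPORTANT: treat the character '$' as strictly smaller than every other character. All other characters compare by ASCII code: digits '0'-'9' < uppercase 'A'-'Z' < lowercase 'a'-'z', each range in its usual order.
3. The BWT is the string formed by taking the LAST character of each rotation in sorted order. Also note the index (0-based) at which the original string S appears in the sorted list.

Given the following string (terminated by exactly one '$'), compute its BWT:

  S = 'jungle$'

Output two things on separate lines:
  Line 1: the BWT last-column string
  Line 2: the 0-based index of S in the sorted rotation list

All 7 rotations (rotation i = S[i:]+S[:i]):
  rot[0] = jungle$
  rot[1] = ungle$j
  rot[2] = ngle$ju
  rot[3] = gle$jun
  rot[4] = le$jung
  rot[5] = e$jungl
  rot[6] = $jungle
Sorted (with $ < everything):
  sorted[0] = $jungle  (last char: 'e')
  sorted[1] = e$jungl  (last char: 'l')
  sorted[2] = gle$jun  (last char: 'n')
  sorted[3] = jungle$  (last char: '$')
  sorted[4] = le$jung  (last char: 'g')
  sorted[5] = ngle$ju  (last char: 'u')
  sorted[6] = ungle$j  (last char: 'j')
Last column: eln$guj
Original string S is at sorted index 3

Answer: eln$guj
3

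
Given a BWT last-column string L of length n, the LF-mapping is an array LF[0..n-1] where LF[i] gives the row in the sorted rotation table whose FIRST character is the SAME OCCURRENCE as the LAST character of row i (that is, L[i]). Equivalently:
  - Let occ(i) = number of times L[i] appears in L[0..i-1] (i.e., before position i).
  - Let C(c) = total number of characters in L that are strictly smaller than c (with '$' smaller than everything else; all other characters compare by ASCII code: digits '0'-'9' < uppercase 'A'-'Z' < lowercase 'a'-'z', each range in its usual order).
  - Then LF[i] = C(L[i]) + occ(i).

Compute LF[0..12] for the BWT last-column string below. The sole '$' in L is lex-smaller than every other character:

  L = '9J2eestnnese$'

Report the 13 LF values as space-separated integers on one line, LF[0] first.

Char counts: '$':1, '2':1, '9':1, 'J':1, 'e':4, 'n':2, 's':2, 't':1
C (first-col start): C('$')=0, C('2')=1, C('9')=2, C('J')=3, C('e')=4, C('n')=8, C('s')=10, C('t')=12
L[0]='9': occ=0, LF[0]=C('9')+0=2+0=2
L[1]='J': occ=0, LF[1]=C('J')+0=3+0=3
L[2]='2': occ=0, LF[2]=C('2')+0=1+0=1
L[3]='e': occ=0, LF[3]=C('e')+0=4+0=4
L[4]='e': occ=1, LF[4]=C('e')+1=4+1=5
L[5]='s': occ=0, LF[5]=C('s')+0=10+0=10
L[6]='t': occ=0, LF[6]=C('t')+0=12+0=12
L[7]='n': occ=0, LF[7]=C('n')+0=8+0=8
L[8]='n': occ=1, LF[8]=C('n')+1=8+1=9
L[9]='e': occ=2, LF[9]=C('e')+2=4+2=6
L[10]='s': occ=1, LF[10]=C('s')+1=10+1=11
L[11]='e': occ=3, LF[11]=C('e')+3=4+3=7
L[12]='$': occ=0, LF[12]=C('$')+0=0+0=0

Answer: 2 3 1 4 5 10 12 8 9 6 11 7 0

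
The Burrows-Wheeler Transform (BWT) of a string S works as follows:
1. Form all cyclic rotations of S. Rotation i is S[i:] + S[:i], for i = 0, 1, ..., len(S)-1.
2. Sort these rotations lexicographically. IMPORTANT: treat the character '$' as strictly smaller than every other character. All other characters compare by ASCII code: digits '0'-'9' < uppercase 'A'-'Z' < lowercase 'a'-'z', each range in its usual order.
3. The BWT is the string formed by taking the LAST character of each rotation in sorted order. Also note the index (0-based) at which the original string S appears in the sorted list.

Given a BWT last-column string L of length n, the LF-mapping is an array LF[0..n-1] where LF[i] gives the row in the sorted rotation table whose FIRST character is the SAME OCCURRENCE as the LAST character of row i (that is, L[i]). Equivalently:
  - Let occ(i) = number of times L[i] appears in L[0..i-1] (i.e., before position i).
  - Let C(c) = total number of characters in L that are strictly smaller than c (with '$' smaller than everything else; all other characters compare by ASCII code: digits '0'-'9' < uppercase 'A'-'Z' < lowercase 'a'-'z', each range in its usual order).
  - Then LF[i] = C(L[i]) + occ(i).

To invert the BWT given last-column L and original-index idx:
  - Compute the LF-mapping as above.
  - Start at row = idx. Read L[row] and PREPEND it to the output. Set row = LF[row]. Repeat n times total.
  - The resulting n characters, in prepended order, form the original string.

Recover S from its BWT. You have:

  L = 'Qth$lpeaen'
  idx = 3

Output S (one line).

LF mapping: 1 9 5 0 6 8 3 2 4 7
Walk LF starting at row 3, prepending L[row]:
  step 1: row=3, L[3]='$', prepend. Next row=LF[3]=0
  step 2: row=0, L[0]='Q', prepend. Next row=LF[0]=1
  step 3: row=1, L[1]='t', prepend. Next row=LF[1]=9
  step 4: row=9, L[9]='n', prepend. Next row=LF[9]=7
  step 5: row=7, L[7]='a', prepend. Next row=LF[7]=2
  step 6: row=2, L[2]='h', prepend. Next row=LF[2]=5
  step 7: row=5, L[5]='p', prepend. Next row=LF[5]=8
  step 8: row=8, L[8]='e', prepend. Next row=LF[8]=4
  step 9: row=4, L[4]='l', prepend. Next row=LF[4]=6
  step 10: row=6, L[6]='e', prepend. Next row=LF[6]=3
Reversed output: elephantQ$

Answer: elephantQ$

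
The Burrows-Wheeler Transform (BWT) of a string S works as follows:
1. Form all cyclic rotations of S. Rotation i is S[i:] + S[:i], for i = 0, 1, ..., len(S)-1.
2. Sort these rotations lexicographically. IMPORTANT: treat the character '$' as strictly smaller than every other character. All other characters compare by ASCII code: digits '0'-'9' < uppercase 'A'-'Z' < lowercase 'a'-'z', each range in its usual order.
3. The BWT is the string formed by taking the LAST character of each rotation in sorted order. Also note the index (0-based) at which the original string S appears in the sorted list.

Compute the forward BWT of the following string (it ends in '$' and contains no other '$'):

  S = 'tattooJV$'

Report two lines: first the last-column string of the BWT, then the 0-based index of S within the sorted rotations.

Answer: VoJtot$ta
6

Derivation:
All 9 rotations (rotation i = S[i:]+S[:i]):
  rot[0] = tattooJV$
  rot[1] = attooJV$t
  rot[2] = ttooJV$ta
  rot[3] = tooJV$tat
  rot[4] = ooJV$tatt
  rot[5] = oJV$tatto
  rot[6] = JV$tattoo
  rot[7] = V$tattooJ
  rot[8] = $tattooJV
Sorted (with $ < everything):
  sorted[0] = $tattooJV  (last char: 'V')
  sorted[1] = JV$tattoo  (last char: 'o')
  sorted[2] = V$tattooJ  (last char: 'J')
  sorted[3] = attooJV$t  (last char: 't')
  sorted[4] = oJV$tatto  (last char: 'o')
  sorted[5] = ooJV$tatt  (last char: 't')
  sorted[6] = tattooJV$  (last char: '$')
  sorted[7] = tooJV$tat  (last char: 't')
  sorted[8] = ttooJV$ta  (last char: 'a')
Last column: VoJtot$ta
Original string S is at sorted index 6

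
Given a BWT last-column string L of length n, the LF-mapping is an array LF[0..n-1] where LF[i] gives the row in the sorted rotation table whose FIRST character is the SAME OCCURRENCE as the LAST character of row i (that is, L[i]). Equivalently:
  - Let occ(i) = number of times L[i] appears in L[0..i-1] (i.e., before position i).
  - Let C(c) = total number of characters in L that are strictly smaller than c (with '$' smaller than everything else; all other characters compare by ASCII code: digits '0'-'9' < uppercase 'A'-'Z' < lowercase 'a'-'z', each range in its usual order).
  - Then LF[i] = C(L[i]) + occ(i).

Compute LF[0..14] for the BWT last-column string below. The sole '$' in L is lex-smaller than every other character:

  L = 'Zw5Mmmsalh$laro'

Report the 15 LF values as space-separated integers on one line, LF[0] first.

Answer: 3 14 1 2 9 10 13 4 7 6 0 8 5 12 11

Derivation:
Char counts: '$':1, '5':1, 'M':1, 'Z':1, 'a':2, 'h':1, 'l':2, 'm':2, 'o':1, 'r':1, 's':1, 'w':1
C (first-col start): C('$')=0, C('5')=1, C('M')=2, C('Z')=3, C('a')=4, C('h')=6, C('l')=7, C('m')=9, C('o')=11, C('r')=12, C('s')=13, C('w')=14
L[0]='Z': occ=0, LF[0]=C('Z')+0=3+0=3
L[1]='w': occ=0, LF[1]=C('w')+0=14+0=14
L[2]='5': occ=0, LF[2]=C('5')+0=1+0=1
L[3]='M': occ=0, LF[3]=C('M')+0=2+0=2
L[4]='m': occ=0, LF[4]=C('m')+0=9+0=9
L[5]='m': occ=1, LF[5]=C('m')+1=9+1=10
L[6]='s': occ=0, LF[6]=C('s')+0=13+0=13
L[7]='a': occ=0, LF[7]=C('a')+0=4+0=4
L[8]='l': occ=0, LF[8]=C('l')+0=7+0=7
L[9]='h': occ=0, LF[9]=C('h')+0=6+0=6
L[10]='$': occ=0, LF[10]=C('$')+0=0+0=0
L[11]='l': occ=1, LF[11]=C('l')+1=7+1=8
L[12]='a': occ=1, LF[12]=C('a')+1=4+1=5
L[13]='r': occ=0, LF[13]=C('r')+0=12+0=12
L[14]='o': occ=0, LF[14]=C('o')+0=11+0=11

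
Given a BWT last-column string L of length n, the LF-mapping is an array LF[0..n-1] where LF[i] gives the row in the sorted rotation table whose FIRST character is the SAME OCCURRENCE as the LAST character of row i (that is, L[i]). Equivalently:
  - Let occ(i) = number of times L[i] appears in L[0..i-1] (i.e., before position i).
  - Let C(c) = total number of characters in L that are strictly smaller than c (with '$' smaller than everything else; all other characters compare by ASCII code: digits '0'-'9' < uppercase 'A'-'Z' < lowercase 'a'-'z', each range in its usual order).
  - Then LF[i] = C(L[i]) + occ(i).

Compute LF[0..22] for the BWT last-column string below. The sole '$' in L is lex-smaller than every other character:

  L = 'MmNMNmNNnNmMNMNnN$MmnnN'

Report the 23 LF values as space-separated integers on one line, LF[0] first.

Char counts: '$':1, 'M':5, 'N':9, 'm':4, 'n':4
C (first-col start): C('$')=0, C('M')=1, C('N')=6, C('m')=15, C('n')=19
L[0]='M': occ=0, LF[0]=C('M')+0=1+0=1
L[1]='m': occ=0, LF[1]=C('m')+0=15+0=15
L[2]='N': occ=0, LF[2]=C('N')+0=6+0=6
L[3]='M': occ=1, LF[3]=C('M')+1=1+1=2
L[4]='N': occ=1, LF[4]=C('N')+1=6+1=7
L[5]='m': occ=1, LF[5]=C('m')+1=15+1=16
L[6]='N': occ=2, LF[6]=C('N')+2=6+2=8
L[7]='N': occ=3, LF[7]=C('N')+3=6+3=9
L[8]='n': occ=0, LF[8]=C('n')+0=19+0=19
L[9]='N': occ=4, LF[9]=C('N')+4=6+4=10
L[10]='m': occ=2, LF[10]=C('m')+2=15+2=17
L[11]='M': occ=2, LF[11]=C('M')+2=1+2=3
L[12]='N': occ=5, LF[12]=C('N')+5=6+5=11
L[13]='M': occ=3, LF[13]=C('M')+3=1+3=4
L[14]='N': occ=6, LF[14]=C('N')+6=6+6=12
L[15]='n': occ=1, LF[15]=C('n')+1=19+1=20
L[16]='N': occ=7, LF[16]=C('N')+7=6+7=13
L[17]='$': occ=0, LF[17]=C('$')+0=0+0=0
L[18]='M': occ=4, LF[18]=C('M')+4=1+4=5
L[19]='m': occ=3, LF[19]=C('m')+3=15+3=18
L[20]='n': occ=2, LF[20]=C('n')+2=19+2=21
L[21]='n': occ=3, LF[21]=C('n')+3=19+3=22
L[22]='N': occ=8, LF[22]=C('N')+8=6+8=14

Answer: 1 15 6 2 7 16 8 9 19 10 17 3 11 4 12 20 13 0 5 18 21 22 14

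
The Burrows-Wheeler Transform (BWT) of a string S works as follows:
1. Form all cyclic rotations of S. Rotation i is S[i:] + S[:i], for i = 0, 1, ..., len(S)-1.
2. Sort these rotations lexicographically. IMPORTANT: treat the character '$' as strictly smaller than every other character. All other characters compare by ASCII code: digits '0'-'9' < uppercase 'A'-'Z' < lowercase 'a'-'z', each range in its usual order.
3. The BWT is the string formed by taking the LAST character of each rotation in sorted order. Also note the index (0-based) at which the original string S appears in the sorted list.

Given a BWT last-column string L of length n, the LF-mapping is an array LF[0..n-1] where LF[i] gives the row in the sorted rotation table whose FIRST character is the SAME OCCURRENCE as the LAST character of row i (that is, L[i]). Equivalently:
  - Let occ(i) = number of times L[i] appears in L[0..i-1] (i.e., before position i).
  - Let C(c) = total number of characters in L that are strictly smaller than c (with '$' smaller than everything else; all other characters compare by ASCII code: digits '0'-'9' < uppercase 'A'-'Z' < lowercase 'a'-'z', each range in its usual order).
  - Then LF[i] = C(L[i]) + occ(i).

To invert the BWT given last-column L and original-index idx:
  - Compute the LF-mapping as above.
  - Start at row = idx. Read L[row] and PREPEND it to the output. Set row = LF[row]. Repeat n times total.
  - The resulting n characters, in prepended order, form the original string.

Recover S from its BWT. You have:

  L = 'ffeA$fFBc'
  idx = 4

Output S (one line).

Answer: cfeBfAFf$

Derivation:
LF mapping: 6 7 5 1 0 8 3 2 4
Walk LF starting at row 4, prepending L[row]:
  step 1: row=4, L[4]='$', prepend. Next row=LF[4]=0
  step 2: row=0, L[0]='f', prepend. Next row=LF[0]=6
  step 3: row=6, L[6]='F', prepend. Next row=LF[6]=3
  step 4: row=3, L[3]='A', prepend. Next row=LF[3]=1
  step 5: row=1, L[1]='f', prepend. Next row=LF[1]=7
  step 6: row=7, L[7]='B', prepend. Next row=LF[7]=2
  step 7: row=2, L[2]='e', prepend. Next row=LF[2]=5
  step 8: row=5, L[5]='f', prepend. Next row=LF[5]=8
  step 9: row=8, L[8]='c', prepend. Next row=LF[8]=4
Reversed output: cfeBfAFf$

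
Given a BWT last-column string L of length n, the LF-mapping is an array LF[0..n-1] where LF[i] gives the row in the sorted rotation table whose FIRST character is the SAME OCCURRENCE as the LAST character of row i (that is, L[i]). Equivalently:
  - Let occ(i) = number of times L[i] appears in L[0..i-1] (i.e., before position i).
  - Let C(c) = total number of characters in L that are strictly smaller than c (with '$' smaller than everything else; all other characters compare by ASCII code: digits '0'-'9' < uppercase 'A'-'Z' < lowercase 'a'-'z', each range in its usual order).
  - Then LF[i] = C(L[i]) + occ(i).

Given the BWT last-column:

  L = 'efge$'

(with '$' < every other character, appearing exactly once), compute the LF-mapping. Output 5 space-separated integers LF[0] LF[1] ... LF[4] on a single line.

Char counts: '$':1, 'e':2, 'f':1, 'g':1
C (first-col start): C('$')=0, C('e')=1, C('f')=3, C('g')=4
L[0]='e': occ=0, LF[0]=C('e')+0=1+0=1
L[1]='f': occ=0, LF[1]=C('f')+0=3+0=3
L[2]='g': occ=0, LF[2]=C('g')+0=4+0=4
L[3]='e': occ=1, LF[3]=C('e')+1=1+1=2
L[4]='$': occ=0, LF[4]=C('$')+0=0+0=0

Answer: 1 3 4 2 0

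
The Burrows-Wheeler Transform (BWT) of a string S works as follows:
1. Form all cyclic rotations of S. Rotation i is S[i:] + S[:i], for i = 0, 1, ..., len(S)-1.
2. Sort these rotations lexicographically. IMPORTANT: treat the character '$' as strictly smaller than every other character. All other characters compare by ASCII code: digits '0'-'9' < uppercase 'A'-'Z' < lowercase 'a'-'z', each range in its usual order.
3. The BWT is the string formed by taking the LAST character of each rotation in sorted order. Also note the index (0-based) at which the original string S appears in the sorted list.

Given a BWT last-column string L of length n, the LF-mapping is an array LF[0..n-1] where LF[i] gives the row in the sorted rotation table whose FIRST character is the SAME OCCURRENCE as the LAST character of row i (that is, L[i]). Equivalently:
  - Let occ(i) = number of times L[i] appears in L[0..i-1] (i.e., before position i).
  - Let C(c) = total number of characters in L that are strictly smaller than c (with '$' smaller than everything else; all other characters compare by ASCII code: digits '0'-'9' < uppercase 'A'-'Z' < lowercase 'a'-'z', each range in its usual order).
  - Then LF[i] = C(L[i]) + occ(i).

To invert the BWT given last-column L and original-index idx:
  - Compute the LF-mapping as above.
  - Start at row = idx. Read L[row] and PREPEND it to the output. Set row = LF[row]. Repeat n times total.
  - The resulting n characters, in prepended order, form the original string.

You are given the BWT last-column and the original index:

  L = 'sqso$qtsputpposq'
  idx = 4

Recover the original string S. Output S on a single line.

Answer: psqpstsotqopqus$

Derivation:
LF mapping: 9 6 10 1 0 7 13 11 3 15 14 4 5 2 12 8
Walk LF starting at row 4, prepending L[row]:
  step 1: row=4, L[4]='$', prepend. Next row=LF[4]=0
  step 2: row=0, L[0]='s', prepend. Next row=LF[0]=9
  step 3: row=9, L[9]='u', prepend. Next row=LF[9]=15
  step 4: row=15, L[15]='q', prepend. Next row=LF[15]=8
  step 5: row=8, L[8]='p', prepend. Next row=LF[8]=3
  step 6: row=3, L[3]='o', prepend. Next row=LF[3]=1
  step 7: row=1, L[1]='q', prepend. Next row=LF[1]=6
  step 8: row=6, L[6]='t', prepend. Next row=LF[6]=13
  step 9: row=13, L[13]='o', prepend. Next row=LF[13]=2
  step 10: row=2, L[2]='s', prepend. Next row=LF[2]=10
  step 11: row=10, L[10]='t', prepend. Next row=LF[10]=14
  step 12: row=14, L[14]='s', prepend. Next row=LF[14]=12
  step 13: row=12, L[12]='p', prepend. Next row=LF[12]=5
  step 14: row=5, L[5]='q', prepend. Next row=LF[5]=7
  step 15: row=7, L[7]='s', prepend. Next row=LF[7]=11
  step 16: row=11, L[11]='p', prepend. Next row=LF[11]=4
Reversed output: psqpstsotqopqus$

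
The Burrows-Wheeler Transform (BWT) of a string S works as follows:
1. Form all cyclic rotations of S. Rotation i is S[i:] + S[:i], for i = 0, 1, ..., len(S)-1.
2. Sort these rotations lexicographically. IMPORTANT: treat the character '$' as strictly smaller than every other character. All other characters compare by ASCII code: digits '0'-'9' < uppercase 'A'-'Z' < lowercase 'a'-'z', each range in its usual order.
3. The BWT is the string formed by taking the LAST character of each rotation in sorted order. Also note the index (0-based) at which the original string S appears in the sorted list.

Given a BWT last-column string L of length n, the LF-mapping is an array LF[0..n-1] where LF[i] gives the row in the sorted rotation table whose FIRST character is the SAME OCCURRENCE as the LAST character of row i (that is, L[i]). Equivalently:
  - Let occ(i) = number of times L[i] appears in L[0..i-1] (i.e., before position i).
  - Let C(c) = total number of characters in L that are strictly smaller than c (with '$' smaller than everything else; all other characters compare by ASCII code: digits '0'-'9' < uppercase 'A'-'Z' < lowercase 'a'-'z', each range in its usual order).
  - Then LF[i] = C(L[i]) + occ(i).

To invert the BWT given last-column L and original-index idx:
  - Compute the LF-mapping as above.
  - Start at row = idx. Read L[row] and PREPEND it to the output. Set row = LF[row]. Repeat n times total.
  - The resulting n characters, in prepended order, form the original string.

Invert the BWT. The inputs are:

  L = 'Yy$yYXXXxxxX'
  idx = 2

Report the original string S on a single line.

Answer: XYXyXxxxyXY$

Derivation:
LF mapping: 5 10 0 11 6 1 2 3 7 8 9 4
Walk LF starting at row 2, prepending L[row]:
  step 1: row=2, L[2]='$', prepend. Next row=LF[2]=0
  step 2: row=0, L[0]='Y', prepend. Next row=LF[0]=5
  step 3: row=5, L[5]='X', prepend. Next row=LF[5]=1
  step 4: row=1, L[1]='y', prepend. Next row=LF[1]=10
  step 5: row=10, L[10]='x', prepend. Next row=LF[10]=9
  step 6: row=9, L[9]='x', prepend. Next row=LF[9]=8
  step 7: row=8, L[8]='x', prepend. Next row=LF[8]=7
  step 8: row=7, L[7]='X', prepend. Next row=LF[7]=3
  step 9: row=3, L[3]='y', prepend. Next row=LF[3]=11
  step 10: row=11, L[11]='X', prepend. Next row=LF[11]=4
  step 11: row=4, L[4]='Y', prepend. Next row=LF[4]=6
  step 12: row=6, L[6]='X', prepend. Next row=LF[6]=2
Reversed output: XYXyXxxxyXY$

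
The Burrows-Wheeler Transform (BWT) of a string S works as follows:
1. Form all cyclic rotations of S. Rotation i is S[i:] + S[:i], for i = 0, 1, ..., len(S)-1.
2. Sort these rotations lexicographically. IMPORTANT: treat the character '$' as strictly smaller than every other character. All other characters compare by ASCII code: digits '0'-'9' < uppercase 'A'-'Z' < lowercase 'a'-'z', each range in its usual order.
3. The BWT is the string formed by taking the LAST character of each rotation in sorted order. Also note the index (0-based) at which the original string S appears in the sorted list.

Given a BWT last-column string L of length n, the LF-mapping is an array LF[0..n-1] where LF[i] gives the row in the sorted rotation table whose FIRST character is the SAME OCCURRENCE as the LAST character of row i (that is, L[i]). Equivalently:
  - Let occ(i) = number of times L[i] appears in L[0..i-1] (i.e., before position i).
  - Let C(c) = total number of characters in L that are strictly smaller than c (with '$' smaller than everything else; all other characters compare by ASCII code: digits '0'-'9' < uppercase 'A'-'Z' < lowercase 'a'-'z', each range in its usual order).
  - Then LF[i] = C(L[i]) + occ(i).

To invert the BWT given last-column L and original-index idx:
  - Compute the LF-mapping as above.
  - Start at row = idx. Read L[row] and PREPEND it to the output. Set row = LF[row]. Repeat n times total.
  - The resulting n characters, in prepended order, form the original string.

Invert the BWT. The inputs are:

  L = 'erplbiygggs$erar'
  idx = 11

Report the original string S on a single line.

Answer: raspberrygiggle$

Derivation:
LF mapping: 3 11 10 9 2 8 15 5 6 7 14 0 4 12 1 13
Walk LF starting at row 11, prepending L[row]:
  step 1: row=11, L[11]='$', prepend. Next row=LF[11]=0
  step 2: row=0, L[0]='e', prepend. Next row=LF[0]=3
  step 3: row=3, L[3]='l', prepend. Next row=LF[3]=9
  step 4: row=9, L[9]='g', prepend. Next row=LF[9]=7
  step 5: row=7, L[7]='g', prepend. Next row=LF[7]=5
  step 6: row=5, L[5]='i', prepend. Next row=LF[5]=8
  step 7: row=8, L[8]='g', prepend. Next row=LF[8]=6
  step 8: row=6, L[6]='y', prepend. Next row=LF[6]=15
  step 9: row=15, L[15]='r', prepend. Next row=LF[15]=13
  step 10: row=13, L[13]='r', prepend. Next row=LF[13]=12
  step 11: row=12, L[12]='e', prepend. Next row=LF[12]=4
  step 12: row=4, L[4]='b', prepend. Next row=LF[4]=2
  step 13: row=2, L[2]='p', prepend. Next row=LF[2]=10
  step 14: row=10, L[10]='s', prepend. Next row=LF[10]=14
  step 15: row=14, L[14]='a', prepend. Next row=LF[14]=1
  step 16: row=1, L[1]='r', prepend. Next row=LF[1]=11
Reversed output: raspberrygiggle$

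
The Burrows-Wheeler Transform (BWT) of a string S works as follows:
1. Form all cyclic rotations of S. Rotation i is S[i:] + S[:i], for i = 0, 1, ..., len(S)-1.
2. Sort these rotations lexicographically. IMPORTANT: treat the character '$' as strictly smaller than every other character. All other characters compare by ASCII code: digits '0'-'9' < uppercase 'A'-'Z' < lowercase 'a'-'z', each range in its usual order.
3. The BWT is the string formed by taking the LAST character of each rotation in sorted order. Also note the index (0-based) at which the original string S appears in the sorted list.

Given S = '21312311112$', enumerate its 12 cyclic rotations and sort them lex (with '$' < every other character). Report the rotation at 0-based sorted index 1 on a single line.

Answer: 11112$213123

Derivation:
All 12 rotations (rotation i = S[i:]+S[:i]):
  rot[0] = 21312311112$
  rot[1] = 1312311112$2
  rot[2] = 312311112$21
  rot[3] = 12311112$213
  rot[4] = 2311112$2131
  rot[5] = 311112$21312
  rot[6] = 11112$213123
  rot[7] = 1112$2131231
  rot[8] = 112$21312311
  rot[9] = 12$213123111
  rot[10] = 2$2131231111
  rot[11] = $21312311112
Sorted (with $ < everything):
  sorted[0] = $21312311112
  sorted[1] = 11112$213123
  sorted[2] = 1112$2131231
  sorted[3] = 112$21312311
  sorted[4] = 12$213123111
  sorted[5] = 12311112$213
  sorted[6] = 1312311112$2
  sorted[7] = 2$2131231111
  sorted[8] = 21312311112$
  sorted[9] = 2311112$2131
  sorted[10] = 311112$21312
  sorted[11] = 312311112$21
sorted[1] = 11112$213123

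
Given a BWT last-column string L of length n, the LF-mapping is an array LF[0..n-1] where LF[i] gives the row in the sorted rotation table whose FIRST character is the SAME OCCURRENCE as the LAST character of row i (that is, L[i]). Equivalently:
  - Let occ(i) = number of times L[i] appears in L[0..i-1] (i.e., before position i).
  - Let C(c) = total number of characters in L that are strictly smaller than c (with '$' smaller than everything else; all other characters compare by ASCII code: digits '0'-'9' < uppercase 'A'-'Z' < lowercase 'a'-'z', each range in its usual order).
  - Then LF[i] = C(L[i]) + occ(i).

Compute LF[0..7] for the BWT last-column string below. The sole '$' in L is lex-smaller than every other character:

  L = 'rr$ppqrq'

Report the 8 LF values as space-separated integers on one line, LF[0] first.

Char counts: '$':1, 'p':2, 'q':2, 'r':3
C (first-col start): C('$')=0, C('p')=1, C('q')=3, C('r')=5
L[0]='r': occ=0, LF[0]=C('r')+0=5+0=5
L[1]='r': occ=1, LF[1]=C('r')+1=5+1=6
L[2]='$': occ=0, LF[2]=C('$')+0=0+0=0
L[3]='p': occ=0, LF[3]=C('p')+0=1+0=1
L[4]='p': occ=1, LF[4]=C('p')+1=1+1=2
L[5]='q': occ=0, LF[5]=C('q')+0=3+0=3
L[6]='r': occ=2, LF[6]=C('r')+2=5+2=7
L[7]='q': occ=1, LF[7]=C('q')+1=3+1=4

Answer: 5 6 0 1 2 3 7 4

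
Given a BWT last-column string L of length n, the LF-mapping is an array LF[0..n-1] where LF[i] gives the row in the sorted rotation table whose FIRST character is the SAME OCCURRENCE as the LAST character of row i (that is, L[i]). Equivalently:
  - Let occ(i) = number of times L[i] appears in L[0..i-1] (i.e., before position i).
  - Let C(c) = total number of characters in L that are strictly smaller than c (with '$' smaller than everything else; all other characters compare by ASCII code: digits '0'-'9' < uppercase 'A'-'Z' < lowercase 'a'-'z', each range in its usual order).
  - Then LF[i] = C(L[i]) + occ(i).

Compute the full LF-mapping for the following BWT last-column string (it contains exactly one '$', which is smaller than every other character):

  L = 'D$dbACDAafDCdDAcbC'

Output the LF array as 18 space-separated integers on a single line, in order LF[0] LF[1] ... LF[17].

Answer: 7 0 15 12 1 4 8 2 11 17 9 5 16 10 3 14 13 6

Derivation:
Char counts: '$':1, 'A':3, 'C':3, 'D':4, 'a':1, 'b':2, 'c':1, 'd':2, 'f':1
C (first-col start): C('$')=0, C('A')=1, C('C')=4, C('D')=7, C('a')=11, C('b')=12, C('c')=14, C('d')=15, C('f')=17
L[0]='D': occ=0, LF[0]=C('D')+0=7+0=7
L[1]='$': occ=0, LF[1]=C('$')+0=0+0=0
L[2]='d': occ=0, LF[2]=C('d')+0=15+0=15
L[3]='b': occ=0, LF[3]=C('b')+0=12+0=12
L[4]='A': occ=0, LF[4]=C('A')+0=1+0=1
L[5]='C': occ=0, LF[5]=C('C')+0=4+0=4
L[6]='D': occ=1, LF[6]=C('D')+1=7+1=8
L[7]='A': occ=1, LF[7]=C('A')+1=1+1=2
L[8]='a': occ=0, LF[8]=C('a')+0=11+0=11
L[9]='f': occ=0, LF[9]=C('f')+0=17+0=17
L[10]='D': occ=2, LF[10]=C('D')+2=7+2=9
L[11]='C': occ=1, LF[11]=C('C')+1=4+1=5
L[12]='d': occ=1, LF[12]=C('d')+1=15+1=16
L[13]='D': occ=3, LF[13]=C('D')+3=7+3=10
L[14]='A': occ=2, LF[14]=C('A')+2=1+2=3
L[15]='c': occ=0, LF[15]=C('c')+0=14+0=14
L[16]='b': occ=1, LF[16]=C('b')+1=12+1=13
L[17]='C': occ=2, LF[17]=C('C')+2=4+2=6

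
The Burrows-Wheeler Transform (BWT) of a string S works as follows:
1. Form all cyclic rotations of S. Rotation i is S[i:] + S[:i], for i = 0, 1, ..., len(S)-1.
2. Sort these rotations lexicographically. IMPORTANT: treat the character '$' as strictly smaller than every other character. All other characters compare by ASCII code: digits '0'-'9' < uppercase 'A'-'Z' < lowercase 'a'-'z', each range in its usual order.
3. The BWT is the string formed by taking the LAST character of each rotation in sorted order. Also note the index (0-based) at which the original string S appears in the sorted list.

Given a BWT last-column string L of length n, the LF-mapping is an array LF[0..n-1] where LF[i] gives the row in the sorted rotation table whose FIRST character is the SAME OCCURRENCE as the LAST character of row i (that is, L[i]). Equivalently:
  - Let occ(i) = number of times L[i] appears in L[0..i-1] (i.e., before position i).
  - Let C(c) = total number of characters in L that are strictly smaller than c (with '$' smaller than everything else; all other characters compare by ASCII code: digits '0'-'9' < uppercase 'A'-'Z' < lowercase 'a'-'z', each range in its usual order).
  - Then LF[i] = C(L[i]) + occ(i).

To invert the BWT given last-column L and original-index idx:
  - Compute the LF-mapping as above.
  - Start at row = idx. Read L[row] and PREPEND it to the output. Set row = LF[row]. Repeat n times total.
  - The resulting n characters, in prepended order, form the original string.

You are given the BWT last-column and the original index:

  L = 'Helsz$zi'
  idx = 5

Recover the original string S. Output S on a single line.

LF mapping: 1 2 4 5 6 0 7 3
Walk LF starting at row 5, prepending L[row]:
  step 1: row=5, L[5]='$', prepend. Next row=LF[5]=0
  step 2: row=0, L[0]='H', prepend. Next row=LF[0]=1
  step 3: row=1, L[1]='e', prepend. Next row=LF[1]=2
  step 4: row=2, L[2]='l', prepend. Next row=LF[2]=4
  step 5: row=4, L[4]='z', prepend. Next row=LF[4]=6
  step 6: row=6, L[6]='z', prepend. Next row=LF[6]=7
  step 7: row=7, L[7]='i', prepend. Next row=LF[7]=3
  step 8: row=3, L[3]='s', prepend. Next row=LF[3]=5
Reversed output: sizzleH$

Answer: sizzleH$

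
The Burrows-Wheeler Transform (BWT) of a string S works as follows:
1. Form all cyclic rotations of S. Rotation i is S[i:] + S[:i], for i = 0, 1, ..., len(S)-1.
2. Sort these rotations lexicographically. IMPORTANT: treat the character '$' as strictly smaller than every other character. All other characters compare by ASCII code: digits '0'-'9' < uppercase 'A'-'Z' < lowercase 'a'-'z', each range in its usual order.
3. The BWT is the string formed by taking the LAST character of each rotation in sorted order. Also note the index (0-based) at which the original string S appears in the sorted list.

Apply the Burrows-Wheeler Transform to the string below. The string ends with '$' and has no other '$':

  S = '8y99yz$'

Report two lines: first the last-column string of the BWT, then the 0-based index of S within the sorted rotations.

Answer: z$y989y
1

Derivation:
All 7 rotations (rotation i = S[i:]+S[:i]):
  rot[0] = 8y99yz$
  rot[1] = y99yz$8
  rot[2] = 99yz$8y
  rot[3] = 9yz$8y9
  rot[4] = yz$8y99
  rot[5] = z$8y99y
  rot[6] = $8y99yz
Sorted (with $ < everything):
  sorted[0] = $8y99yz  (last char: 'z')
  sorted[1] = 8y99yz$  (last char: '$')
  sorted[2] = 99yz$8y  (last char: 'y')
  sorted[3] = 9yz$8y9  (last char: '9')
  sorted[4] = y99yz$8  (last char: '8')
  sorted[5] = yz$8y99  (last char: '9')
  sorted[6] = z$8y99y  (last char: 'y')
Last column: z$y989y
Original string S is at sorted index 1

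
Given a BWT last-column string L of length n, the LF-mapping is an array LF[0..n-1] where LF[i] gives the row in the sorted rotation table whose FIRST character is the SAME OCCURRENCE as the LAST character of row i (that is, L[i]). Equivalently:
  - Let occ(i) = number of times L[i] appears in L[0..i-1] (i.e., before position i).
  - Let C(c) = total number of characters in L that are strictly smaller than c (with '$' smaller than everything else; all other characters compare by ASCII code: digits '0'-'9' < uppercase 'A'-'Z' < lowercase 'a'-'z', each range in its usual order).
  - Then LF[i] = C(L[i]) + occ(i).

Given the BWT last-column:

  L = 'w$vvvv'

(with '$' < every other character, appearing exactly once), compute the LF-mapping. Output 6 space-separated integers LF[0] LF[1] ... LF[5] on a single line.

Answer: 5 0 1 2 3 4

Derivation:
Char counts: '$':1, 'v':4, 'w':1
C (first-col start): C('$')=0, C('v')=1, C('w')=5
L[0]='w': occ=0, LF[0]=C('w')+0=5+0=5
L[1]='$': occ=0, LF[1]=C('$')+0=0+0=0
L[2]='v': occ=0, LF[2]=C('v')+0=1+0=1
L[3]='v': occ=1, LF[3]=C('v')+1=1+1=2
L[4]='v': occ=2, LF[4]=C('v')+2=1+2=3
L[5]='v': occ=3, LF[5]=C('v')+3=1+3=4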